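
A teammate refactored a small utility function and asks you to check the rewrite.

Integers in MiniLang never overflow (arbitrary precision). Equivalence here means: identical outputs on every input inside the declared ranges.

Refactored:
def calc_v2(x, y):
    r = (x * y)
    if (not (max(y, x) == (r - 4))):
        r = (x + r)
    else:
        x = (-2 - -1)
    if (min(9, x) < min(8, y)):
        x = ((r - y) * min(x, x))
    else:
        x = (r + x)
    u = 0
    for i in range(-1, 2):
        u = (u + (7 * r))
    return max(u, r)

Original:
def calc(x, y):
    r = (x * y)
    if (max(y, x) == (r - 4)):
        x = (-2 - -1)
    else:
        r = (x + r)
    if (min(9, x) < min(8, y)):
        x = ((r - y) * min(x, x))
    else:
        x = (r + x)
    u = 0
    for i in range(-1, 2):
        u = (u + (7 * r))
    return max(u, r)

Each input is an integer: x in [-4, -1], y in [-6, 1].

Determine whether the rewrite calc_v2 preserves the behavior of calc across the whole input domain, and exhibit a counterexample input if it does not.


The two are interchangeable: boolean connective usage differs, and every declared input agrees.
Spot check at x=-4, y=-1 — calc: r = 4; (max(y, x) == (r - 4)) -> false; r = 0; (min(9, x) < min(8, y)) -> true; x = -4; u = 0; [i=-1]; u = 0; [i=0]; u = 0; [i=1]; u = 0; return 0. calc_v2: r = 4; (not (max(y, x) == (r - 4))) -> true; r = 0; (min(9, x) < min(8, y)) -> true; x = -4; u = 0; [i=-1]; u = 0; [i=0]; u = 0; [i=1]; u = 0; return 0. Both give 0.
Every one of the 32 inputs gives matching results.
verdict: equivalent


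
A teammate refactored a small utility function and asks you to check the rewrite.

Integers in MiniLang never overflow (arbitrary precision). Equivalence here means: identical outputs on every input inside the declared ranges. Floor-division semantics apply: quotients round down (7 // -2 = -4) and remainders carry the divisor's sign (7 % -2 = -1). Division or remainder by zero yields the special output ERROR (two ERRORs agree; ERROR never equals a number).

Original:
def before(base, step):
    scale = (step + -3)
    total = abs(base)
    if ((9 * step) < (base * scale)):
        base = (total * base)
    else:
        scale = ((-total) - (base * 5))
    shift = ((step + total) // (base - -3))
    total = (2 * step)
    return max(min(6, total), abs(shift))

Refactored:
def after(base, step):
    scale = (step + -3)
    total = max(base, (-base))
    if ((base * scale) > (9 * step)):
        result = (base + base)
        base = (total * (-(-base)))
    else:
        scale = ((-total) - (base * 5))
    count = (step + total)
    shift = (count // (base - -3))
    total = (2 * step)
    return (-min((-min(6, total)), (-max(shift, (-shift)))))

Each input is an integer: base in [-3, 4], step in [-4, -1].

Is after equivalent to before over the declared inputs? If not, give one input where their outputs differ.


This is a faithful refactor — statement counts differ, plus min/max/abs usage differs, plus comparison usage differs, plus arithmetic usage differs, plus local variable names differ, but the computed results match everywhere.
Spot check at base=-2, step=-3 — before: scale=-6, then total=2, then ((9 * step) < (base * scale)) is true, then base=-4, then shift=1, then total=-6, then returns 1. after: scale=-6, then total=2, then ((base * scale) > (9 * step)) is true, then result=-4, then base=-4, then count=-1, then shift=1, then total=-6, then returns 1. Both give 1.
Checked all 32 inputs in the declared domain: the outputs agree on every one.
verdict: equivalent


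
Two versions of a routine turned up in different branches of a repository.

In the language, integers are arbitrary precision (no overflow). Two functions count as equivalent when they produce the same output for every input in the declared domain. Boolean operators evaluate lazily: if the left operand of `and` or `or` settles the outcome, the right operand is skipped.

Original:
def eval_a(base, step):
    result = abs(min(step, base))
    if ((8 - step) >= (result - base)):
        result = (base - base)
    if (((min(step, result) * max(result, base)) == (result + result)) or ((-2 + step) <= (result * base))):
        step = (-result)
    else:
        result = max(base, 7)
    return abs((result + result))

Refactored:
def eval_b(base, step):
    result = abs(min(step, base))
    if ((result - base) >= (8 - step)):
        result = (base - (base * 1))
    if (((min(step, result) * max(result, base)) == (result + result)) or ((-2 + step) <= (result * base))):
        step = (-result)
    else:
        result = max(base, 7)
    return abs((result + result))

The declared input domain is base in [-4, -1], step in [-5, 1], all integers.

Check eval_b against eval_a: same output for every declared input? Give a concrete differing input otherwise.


Not equivalent: base=-4, step=-5 separates them (0 vs 14).
eval_a: result becomes 5; next ((8 - step) >= (result - base)) evaluates to true; next result becomes 0; next (((min(step, result) * max(result, base)) == (result + result)) or ((-2 + step) <= (result * base))) evaluates to true; next step becomes 0; next final value 0
eval_b: result becomes 5; next ((result - base) >= (8 - step)) evaluates to false; next (((min(step, result) * max(result, base)) == (result + result)) or ((-2 + step) <= (result * base))) evaluates to false; next result becomes 7; next final value 14
verdict: not equivalent; witness: base=-4, step=-5


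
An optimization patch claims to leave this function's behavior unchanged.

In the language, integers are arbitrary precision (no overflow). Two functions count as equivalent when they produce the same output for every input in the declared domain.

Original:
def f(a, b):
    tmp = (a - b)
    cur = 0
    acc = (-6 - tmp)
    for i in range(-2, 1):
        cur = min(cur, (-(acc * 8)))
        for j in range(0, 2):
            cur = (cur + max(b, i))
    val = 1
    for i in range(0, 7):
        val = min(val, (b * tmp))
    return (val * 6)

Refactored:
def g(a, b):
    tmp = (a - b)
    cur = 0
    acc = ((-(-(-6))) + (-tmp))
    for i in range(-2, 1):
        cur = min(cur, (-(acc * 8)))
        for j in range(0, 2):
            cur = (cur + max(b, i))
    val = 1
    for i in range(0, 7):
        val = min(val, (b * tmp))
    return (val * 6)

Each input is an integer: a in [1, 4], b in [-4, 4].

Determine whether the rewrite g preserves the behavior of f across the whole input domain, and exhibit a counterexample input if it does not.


Changes here: arithmetic usage differs; the full 36-point sweep finds no disagreement.
verdict: equivalent


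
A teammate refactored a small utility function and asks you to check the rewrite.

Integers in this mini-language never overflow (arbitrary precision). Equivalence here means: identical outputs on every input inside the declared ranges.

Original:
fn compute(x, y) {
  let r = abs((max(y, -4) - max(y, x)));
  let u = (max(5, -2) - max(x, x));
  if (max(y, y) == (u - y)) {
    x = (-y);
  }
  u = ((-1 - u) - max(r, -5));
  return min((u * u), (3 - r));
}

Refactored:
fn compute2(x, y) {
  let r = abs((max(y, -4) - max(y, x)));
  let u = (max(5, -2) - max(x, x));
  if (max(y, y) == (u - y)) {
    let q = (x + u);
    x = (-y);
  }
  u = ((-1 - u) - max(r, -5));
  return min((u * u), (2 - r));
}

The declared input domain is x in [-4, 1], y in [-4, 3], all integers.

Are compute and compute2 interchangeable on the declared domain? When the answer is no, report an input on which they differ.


The rewrite breaks on x=-4, y=-4, where the results are 3 and 2.
compute: r = 0; u = 9; (max(y, y) == (u - y)) -> false; u = -10; return 3
compute2: r = 0; u = 9; (max(y, y) == (u - y)) -> false; u = -10; return 2
verdict: not equivalent; witness: x=-4, y=-4


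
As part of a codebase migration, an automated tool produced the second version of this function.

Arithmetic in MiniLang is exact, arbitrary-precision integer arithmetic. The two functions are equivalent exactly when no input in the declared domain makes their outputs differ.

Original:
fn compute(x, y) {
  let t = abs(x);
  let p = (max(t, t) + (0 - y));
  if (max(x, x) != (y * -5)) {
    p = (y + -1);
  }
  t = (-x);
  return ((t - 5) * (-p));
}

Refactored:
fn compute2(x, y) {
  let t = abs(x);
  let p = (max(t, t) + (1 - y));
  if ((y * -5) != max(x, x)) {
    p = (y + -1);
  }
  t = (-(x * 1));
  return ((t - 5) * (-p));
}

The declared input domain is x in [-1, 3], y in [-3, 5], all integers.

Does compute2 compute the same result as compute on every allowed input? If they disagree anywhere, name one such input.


Evaluate both at x=0, y=0.
compute: t becomes 0; next p becomes 0; next (max(x, x) != (y * -5)) evaluates to false; next t becomes 0; next final value 0
compute2: t becomes 0; next p becomes 1; next ((y * -5) != max(x, x)) evaluates to false; next t becomes 0; next final value 5
0 and 5 differ, so these are not the same function on this domain.
verdict: not equivalent; witness: x=0, y=0


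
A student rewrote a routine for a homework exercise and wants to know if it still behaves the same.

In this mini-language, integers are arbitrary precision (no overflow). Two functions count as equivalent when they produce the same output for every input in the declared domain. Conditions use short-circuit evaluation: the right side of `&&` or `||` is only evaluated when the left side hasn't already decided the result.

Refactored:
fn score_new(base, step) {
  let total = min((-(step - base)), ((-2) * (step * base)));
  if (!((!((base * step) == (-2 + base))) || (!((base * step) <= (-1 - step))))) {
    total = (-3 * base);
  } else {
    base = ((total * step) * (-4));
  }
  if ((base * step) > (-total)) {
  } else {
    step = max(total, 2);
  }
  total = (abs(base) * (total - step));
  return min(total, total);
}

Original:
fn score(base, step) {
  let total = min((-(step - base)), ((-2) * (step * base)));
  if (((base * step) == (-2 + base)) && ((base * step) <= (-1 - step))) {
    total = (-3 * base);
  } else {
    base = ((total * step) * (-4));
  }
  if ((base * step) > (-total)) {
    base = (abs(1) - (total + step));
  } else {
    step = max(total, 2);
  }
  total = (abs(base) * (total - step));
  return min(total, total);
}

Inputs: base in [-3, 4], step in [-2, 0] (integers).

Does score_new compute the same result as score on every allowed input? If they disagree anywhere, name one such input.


Input base=-3, step=-2: -150 from score versus -960 from score_new.
verdict: not equivalent; witness: base=-3, step=-2


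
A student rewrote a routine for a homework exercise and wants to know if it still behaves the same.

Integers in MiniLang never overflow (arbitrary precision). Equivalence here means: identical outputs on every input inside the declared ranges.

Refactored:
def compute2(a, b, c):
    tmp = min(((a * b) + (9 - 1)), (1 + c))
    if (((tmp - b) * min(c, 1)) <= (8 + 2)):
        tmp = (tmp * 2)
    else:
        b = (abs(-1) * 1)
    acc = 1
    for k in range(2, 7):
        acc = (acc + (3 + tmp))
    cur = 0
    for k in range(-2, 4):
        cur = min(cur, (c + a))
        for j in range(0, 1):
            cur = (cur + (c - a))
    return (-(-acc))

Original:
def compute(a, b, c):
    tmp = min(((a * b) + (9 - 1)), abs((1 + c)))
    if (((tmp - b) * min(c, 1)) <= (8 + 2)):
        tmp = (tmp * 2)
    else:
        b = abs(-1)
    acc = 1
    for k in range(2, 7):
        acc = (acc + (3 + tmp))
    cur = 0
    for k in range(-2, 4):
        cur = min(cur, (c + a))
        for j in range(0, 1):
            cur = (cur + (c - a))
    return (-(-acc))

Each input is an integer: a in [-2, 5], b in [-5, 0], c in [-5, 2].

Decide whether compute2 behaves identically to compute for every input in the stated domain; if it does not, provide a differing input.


The rewrite breaks on a=-2, b=-5, c=-5, where the results are 56 and -24.
compute: tmp := 4 | (((tmp - b) * min(c, 1)) <= (8 + 2)): true | tmp := 8 | acc := 1 | iter k=2: | acc := 12 | iter k=3: | acc := 23 | iter k=4: | acc := 34 | iter k=5: | acc := 45 | iter k=6: | acc := 56 | cur := 0 | iter k=-2: | cur := -7 | iter j=0: | cur := -10 | iter k=-1: | cur := -10 | iter j=0: | cur := -13 | iter k=0: | cur := -13 | iter j=0: | cur := -16 | iter k=1: | cur := -16 | iter j=0: | cur := -19 | iter k=2: | cur := -19 | iter j=0: | cur := -22 | iter k=3: | cur := -22 | iter j=0: | cur := -25 | result 56
compute2: tmp := -4 | (((tmp - b) * min(c, 1)) <= (8 + 2)): true | tmp := -8 | acc := 1 | iter k=2: | acc := -4 | iter k=3: | acc := -9 | iter k=4: | acc := -14 | iter k=5: | acc := -19 | iter k=6: | acc := -24 | cur := 0 | iter k=-2: | cur := -7 | iter j=0: | cur := -10 | iter k=-1: | cur := -10 | iter j=0: | cur := -13 | iter k=0: | cur := -13 | iter j=0: | cur := -16 | iter k=1: | cur := -16 | iter j=0: | cur := -19 | iter k=2: | cur := -19 | iter j=0: | cur := -22 | iter k=3: | cur := -22 | iter j=0: | cur := -25 | result -24
verdict: not equivalent; witness: a=-2, b=-5, c=-5


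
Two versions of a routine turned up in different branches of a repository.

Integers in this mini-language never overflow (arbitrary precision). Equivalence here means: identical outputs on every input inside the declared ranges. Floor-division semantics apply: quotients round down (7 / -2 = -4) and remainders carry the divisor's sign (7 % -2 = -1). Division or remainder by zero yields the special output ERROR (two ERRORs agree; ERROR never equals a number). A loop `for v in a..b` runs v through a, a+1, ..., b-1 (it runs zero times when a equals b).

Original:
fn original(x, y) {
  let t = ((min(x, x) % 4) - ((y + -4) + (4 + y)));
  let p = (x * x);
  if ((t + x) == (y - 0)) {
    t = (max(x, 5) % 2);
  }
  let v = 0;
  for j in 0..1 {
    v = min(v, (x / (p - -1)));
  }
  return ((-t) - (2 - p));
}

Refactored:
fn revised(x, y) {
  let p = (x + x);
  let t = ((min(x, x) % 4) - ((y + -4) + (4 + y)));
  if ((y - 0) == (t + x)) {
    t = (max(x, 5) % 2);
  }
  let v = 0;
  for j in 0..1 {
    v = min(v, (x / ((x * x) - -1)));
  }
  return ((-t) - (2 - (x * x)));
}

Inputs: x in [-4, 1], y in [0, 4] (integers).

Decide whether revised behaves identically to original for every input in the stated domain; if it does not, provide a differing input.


Although arithmetic usage differs, 30/30 inputs agree.
verdict: equivalent


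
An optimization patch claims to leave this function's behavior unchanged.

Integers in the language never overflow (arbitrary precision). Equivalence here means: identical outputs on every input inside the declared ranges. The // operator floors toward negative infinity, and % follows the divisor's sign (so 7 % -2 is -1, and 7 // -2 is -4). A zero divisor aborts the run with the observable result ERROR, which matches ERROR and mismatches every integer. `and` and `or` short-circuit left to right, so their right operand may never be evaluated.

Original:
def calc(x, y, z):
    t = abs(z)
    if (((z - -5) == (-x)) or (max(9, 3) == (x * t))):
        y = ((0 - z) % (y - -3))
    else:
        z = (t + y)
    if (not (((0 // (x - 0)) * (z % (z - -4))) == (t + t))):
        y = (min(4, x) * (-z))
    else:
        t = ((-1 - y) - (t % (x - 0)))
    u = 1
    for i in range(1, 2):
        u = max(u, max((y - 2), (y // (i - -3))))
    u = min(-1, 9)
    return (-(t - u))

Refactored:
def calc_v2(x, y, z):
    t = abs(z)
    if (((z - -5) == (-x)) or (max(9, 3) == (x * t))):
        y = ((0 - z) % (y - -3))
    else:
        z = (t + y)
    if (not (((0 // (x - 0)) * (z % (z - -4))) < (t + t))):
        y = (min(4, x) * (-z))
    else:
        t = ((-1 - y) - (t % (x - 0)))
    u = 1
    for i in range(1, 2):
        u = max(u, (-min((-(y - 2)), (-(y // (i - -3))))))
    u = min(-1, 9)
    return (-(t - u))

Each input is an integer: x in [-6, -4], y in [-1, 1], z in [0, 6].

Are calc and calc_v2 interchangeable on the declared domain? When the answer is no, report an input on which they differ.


The rewrite breaks on x=-6, y=-1, z=1, where the results are -2 and -4.
calc: t = 1; (((z - -5) == (-x)) or (max(9, 3) == (x * t))) -> true; y = 1; (not (((0 // (x - 0)) * (z % (z - -4))) == (t + t))) -> true; y = 6; u = 1; [i=1]; u = 4; u = -1; return -2
calc_v2: t = 1; (((z - -5) == (-x)) or (max(9, 3) == (x * t))) -> true; y = 1; (not (((0 // (x - 0)) * (z % (z - -4))) < (t + t))) -> false; t = 3; u = 1; [i=1]; u = 1; u = -1; return -4
verdict: not equivalent; witness: x=-6, y=-1, z=1


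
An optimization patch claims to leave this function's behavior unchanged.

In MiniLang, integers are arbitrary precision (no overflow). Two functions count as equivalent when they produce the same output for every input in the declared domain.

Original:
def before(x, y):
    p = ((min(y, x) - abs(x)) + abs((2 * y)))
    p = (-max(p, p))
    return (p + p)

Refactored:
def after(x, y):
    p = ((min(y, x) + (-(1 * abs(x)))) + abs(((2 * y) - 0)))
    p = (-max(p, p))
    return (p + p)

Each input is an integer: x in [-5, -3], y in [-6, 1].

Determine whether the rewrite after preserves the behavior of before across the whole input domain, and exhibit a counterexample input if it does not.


This is a faithful refactor — arithmetic usage differs, and constant usage differs, but the computed results match everywhere.
As a probe, take x=-5, y=-4: before runs p := -2 | p := 2 | result 4; after runs p := -2 | p := 2 | result 4; both end at 4.
An exhaustive pass over the 24 declared inputs shows identical outputs.
verdict: equivalent


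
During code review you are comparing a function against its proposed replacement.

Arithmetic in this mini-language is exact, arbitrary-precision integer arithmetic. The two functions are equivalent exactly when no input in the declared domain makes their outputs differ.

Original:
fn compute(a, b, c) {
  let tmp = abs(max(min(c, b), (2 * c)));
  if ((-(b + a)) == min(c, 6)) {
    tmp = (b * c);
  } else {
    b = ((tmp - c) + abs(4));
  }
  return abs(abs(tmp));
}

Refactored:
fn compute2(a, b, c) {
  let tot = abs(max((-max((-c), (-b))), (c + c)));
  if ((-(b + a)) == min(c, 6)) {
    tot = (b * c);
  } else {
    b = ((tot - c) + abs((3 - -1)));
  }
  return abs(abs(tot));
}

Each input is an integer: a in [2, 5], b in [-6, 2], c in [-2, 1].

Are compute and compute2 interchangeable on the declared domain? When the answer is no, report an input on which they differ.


Side by side, the visible changes include: local variable names differ; also constant usage differs; also min/max/abs usage differs; also arithmetic usage differs.
Spot check at a=3, b=2, c=0 — compute: tmp := 0 | ((-(b + a)) == min(c, 6)): false | b := 4 | result 0. compute2: tot := 0 | ((-(b + a)) == min(c, 6)): false | b := 4 | result 0. Both give 0.
Checked all 144 inputs in the declared domain: the outputs agree on every one.
verdict: equivalent


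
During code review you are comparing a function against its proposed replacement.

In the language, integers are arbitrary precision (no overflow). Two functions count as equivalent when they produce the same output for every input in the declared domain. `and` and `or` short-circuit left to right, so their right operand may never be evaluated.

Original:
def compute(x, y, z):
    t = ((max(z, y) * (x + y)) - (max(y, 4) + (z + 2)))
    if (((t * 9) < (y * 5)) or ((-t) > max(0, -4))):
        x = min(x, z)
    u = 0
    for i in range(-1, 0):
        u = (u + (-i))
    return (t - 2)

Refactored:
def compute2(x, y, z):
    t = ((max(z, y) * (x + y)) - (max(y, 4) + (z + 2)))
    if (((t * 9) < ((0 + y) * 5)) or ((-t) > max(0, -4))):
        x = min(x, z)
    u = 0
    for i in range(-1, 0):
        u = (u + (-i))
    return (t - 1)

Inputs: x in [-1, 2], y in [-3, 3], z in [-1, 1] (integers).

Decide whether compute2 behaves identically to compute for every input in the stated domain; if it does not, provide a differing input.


Consider the input x=-1, y=-3, z=-1.
compute: t becomes -1; next (((t * 9) < (y * 5)) or ((-t) > max(0, -4))) evaluates to true; next x becomes -1; next u becomes 0; next at i=-1:; next u becomes 1; next final value -3
compute2: t becomes -1; next (((t * 9) < ((0 + y) * 5)) or ((-t) > max(0, -4))) evaluates to true; next x becomes -1; next u becomes 0; next at i=-1:; next u becomes 1; next final value -2
-3 and -2 differ, so these are not the same function on this domain.
verdict: not equivalent; witness: x=-1, y=-3, z=-1


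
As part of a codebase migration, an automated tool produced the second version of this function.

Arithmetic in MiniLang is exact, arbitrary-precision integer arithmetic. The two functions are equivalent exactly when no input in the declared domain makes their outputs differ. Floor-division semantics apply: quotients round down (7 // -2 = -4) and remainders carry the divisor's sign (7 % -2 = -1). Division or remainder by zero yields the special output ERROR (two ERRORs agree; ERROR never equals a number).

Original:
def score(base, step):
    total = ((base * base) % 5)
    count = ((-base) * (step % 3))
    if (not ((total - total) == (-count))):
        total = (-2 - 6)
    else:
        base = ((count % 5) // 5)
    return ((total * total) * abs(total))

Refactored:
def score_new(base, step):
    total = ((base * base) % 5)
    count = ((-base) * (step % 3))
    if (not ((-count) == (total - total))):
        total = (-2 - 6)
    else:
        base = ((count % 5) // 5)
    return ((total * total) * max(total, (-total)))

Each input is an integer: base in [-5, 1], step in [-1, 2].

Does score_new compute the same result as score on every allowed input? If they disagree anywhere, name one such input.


This is a faithful refactor — min/max/abs usage differs, but the computed results match everywhere.
Spot check at base=-5, step=0 — score: total = 0; count = 0; (not ((total - total) == (-count))) -> false; base = 0; return 0. score_new: total = 0; count = 0; (not ((-count) == (total - total))) -> false; base = 0; return 0. Both give 0.
An exhaustive pass over the 28 declared inputs shows identical outputs.
verdict: equivalent


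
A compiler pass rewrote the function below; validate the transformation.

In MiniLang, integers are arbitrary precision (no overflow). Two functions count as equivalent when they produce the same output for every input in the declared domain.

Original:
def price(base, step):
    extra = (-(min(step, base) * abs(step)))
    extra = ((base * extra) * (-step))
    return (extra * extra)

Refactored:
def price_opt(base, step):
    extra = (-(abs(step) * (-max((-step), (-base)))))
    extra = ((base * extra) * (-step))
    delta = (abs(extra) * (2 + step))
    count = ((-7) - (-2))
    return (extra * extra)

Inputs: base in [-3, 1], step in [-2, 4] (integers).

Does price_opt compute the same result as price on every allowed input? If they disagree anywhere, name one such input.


Whatever the rewrite altered, no input in the stated domain can expose a difference.
Spot check at base=-3, step=0 — price: extra := 0 | extra := 0 | result 0. price_opt: extra := 0 | extra := 0 | delta := 0 | count := -5 | result 0. Both give 0.
Sweeping the whole domain (35 inputs) finds no disagreement.
verdict: equivalent


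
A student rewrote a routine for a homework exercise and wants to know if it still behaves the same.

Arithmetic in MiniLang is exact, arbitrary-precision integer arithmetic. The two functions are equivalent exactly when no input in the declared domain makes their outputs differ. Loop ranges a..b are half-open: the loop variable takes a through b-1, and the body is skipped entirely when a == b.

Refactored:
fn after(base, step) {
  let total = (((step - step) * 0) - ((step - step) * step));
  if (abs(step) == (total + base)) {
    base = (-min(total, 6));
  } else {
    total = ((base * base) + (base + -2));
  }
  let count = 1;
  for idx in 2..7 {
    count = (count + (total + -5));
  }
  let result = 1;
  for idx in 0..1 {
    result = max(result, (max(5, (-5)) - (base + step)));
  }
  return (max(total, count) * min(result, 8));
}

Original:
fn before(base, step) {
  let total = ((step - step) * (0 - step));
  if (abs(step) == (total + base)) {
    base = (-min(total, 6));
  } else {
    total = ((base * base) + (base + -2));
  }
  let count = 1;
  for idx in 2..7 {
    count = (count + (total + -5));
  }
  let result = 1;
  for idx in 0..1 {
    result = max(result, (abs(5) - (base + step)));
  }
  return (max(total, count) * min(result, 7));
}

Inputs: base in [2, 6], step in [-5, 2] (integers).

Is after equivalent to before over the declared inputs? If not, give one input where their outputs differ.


At base=2, step=-5: before gives 28, after gives 32.
verdict: not equivalent; witness: base=2, step=-5


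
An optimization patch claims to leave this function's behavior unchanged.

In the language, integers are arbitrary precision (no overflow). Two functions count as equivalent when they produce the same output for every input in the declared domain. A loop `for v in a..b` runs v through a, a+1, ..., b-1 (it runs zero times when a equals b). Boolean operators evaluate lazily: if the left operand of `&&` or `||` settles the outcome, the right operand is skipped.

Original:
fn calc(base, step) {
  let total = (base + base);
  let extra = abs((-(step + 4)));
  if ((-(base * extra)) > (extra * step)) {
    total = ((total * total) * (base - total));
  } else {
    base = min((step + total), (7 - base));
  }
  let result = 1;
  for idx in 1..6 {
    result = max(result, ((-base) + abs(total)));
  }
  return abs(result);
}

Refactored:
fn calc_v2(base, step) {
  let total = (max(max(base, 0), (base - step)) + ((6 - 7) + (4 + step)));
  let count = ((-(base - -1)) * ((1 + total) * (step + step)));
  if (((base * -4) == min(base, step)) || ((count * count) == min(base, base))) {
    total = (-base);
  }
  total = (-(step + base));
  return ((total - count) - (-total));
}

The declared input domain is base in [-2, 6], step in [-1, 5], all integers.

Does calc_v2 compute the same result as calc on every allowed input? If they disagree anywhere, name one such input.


There is a counterexample at base=-2, step=-1: 34 on one side, 12 on the other.
calc: total becomes -4; next extra becomes 3; next ((-(base * extra)) > (extra * step)) evaluates to true; next total becomes 32; next result becomes 1; next at idx=1:; next result becomes 34; next at idx=2:; next result becomes 34; next at idx=3:; next result becomes 34; next at idx=4:; next result becomes 34; next at idx=5:; next result becomes 34; next final value 34
calc_v2: total becomes 2; next count becomes -6; next (((base * -4) == min(base, step)) || ((count * count) == min(base, base))) evaluates to false; next total becomes 3; next final value 12
verdict: not equivalent; witness: base=-2, step=-1


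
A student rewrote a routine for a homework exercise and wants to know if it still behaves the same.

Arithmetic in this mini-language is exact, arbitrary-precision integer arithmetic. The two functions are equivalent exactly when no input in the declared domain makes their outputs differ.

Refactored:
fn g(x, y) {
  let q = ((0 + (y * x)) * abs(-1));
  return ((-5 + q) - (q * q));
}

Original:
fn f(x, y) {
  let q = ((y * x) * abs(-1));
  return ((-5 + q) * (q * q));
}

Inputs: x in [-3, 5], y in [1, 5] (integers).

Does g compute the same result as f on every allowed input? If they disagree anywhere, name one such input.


Run the pair on x=-3, y=1.
f: q = -3; return -72
g: q = -3; return -17
-72 against -17: the behavior changed.
verdict: not equivalent; witness: x=-3, y=1


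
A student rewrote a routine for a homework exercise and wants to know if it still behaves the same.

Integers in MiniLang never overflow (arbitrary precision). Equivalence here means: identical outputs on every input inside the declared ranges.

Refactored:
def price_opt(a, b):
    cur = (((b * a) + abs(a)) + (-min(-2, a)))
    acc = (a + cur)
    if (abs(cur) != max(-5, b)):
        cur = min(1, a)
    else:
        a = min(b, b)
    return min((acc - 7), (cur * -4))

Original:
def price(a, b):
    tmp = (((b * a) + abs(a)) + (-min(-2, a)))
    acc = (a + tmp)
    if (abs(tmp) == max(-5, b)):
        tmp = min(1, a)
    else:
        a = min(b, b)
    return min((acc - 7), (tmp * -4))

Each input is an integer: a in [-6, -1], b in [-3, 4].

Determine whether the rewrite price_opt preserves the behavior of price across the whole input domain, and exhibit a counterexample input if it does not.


The rewrite breaks on a=-6, b=-3, where the results are -120 and 17.
price: tmp := 30 | acc := 24 | (abs(tmp) == max(-5, b)): false | a := -3 | result -120
price_opt: cur := 30 | acc := 24 | (abs(cur) != max(-5, b)): true | cur := -6 | result 17
verdict: not equivalent; witness: a=-6, b=-3


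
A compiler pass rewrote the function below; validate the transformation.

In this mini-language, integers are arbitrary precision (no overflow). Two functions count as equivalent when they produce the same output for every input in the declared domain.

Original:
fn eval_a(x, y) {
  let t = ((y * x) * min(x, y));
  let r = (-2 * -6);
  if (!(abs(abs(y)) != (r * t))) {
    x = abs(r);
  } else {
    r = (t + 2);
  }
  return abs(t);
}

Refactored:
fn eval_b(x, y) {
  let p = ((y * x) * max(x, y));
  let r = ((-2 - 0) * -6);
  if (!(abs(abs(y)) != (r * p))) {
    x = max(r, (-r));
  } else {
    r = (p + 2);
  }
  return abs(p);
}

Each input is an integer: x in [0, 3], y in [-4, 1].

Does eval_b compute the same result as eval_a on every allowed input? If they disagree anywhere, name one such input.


The rewrite breaks on x=1, y=-4, where the results are 16 and 4.
eval_a: t=16, then r=12, then (!(abs(abs(y)) != (r * t))) is false, then r=18, then returns 16
eval_b: p=-4, then r=12, then (!(abs(abs(y)) != (r * p))) is false, then r=-2, then returns 4
verdict: not equivalent; witness: x=1, y=-4


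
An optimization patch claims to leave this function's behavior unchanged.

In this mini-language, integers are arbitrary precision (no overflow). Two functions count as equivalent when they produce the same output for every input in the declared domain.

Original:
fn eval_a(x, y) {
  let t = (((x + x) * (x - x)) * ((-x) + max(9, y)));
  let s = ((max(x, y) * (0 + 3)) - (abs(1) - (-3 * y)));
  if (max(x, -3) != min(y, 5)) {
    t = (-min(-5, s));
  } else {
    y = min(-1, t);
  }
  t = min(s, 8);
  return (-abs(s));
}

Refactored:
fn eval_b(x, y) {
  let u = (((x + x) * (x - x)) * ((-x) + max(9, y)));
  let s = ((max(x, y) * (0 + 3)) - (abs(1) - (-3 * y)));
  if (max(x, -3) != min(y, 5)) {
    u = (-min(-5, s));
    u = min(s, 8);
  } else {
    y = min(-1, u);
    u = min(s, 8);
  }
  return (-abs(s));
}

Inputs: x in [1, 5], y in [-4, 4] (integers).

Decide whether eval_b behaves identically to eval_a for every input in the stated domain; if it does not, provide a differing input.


Equivalent — the differences include constant usage differs, and min/max/abs usage differs, and local variable names differ, and statement counts differ, yet no declared input distinguishes the two.
As a probe, take x=1, y=-2: eval_a runs t=0, then s=8, then (max(x, -3) != min(y, 5)) is true, then t=5, then t=8, then returns -8; eval_b runs u=0, then s=8, then (max(x, -3) != min(y, 5)) is true, then u=5, then u=8, then returns -8; both end at -8.
Every one of the 45 inputs gives matching results.
verdict: equivalent


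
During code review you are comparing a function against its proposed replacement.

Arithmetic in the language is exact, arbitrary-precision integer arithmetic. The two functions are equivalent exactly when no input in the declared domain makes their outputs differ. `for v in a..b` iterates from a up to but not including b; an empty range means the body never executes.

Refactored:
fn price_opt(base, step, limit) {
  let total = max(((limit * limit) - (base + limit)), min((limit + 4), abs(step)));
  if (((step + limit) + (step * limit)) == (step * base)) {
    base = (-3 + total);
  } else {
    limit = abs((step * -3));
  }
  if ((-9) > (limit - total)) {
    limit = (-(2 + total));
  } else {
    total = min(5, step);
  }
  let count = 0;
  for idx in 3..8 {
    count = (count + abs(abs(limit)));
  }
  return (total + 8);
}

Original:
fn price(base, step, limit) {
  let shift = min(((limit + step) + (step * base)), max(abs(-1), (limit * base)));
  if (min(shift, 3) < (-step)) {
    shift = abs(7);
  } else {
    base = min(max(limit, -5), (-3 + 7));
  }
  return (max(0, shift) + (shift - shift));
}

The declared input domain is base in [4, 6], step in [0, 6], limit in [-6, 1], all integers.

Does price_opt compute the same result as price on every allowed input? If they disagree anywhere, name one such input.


base=4, step=0, limit=-6 yields 7 from price but 46 from price_opt.
verdict: not equivalent; witness: base=4, step=0, limit=-6


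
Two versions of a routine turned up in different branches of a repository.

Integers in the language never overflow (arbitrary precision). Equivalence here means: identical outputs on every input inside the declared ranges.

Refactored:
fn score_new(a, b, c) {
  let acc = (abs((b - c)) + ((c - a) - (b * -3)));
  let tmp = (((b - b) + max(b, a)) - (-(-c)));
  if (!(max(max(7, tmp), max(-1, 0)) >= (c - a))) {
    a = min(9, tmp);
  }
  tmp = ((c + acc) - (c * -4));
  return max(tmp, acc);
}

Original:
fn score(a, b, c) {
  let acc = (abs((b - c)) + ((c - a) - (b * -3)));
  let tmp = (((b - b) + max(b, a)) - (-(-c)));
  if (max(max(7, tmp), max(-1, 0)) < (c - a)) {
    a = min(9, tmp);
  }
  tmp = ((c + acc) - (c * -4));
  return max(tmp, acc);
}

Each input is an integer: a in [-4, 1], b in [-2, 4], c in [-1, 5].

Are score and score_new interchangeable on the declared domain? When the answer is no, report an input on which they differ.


Side by side, the visible changes include: boolean connective usage differs; also comparison usage differs.
Tracing a=-4, b=-1, c=-1: score: acc := 0 | tmp := 0 | (max(max(7, tmp), max(-1, 0)) < (c - a)): false | tmp := -5 | result 0 | score_new: acc := 0 | tmp := 0 | (!(max(max(7, tmp), max(-1, 0)) >= (c - a))): false | tmp := -5 | result 0 — matching result 0.
Across all 294 domain points the two functions coincide.
verdict: equivalent


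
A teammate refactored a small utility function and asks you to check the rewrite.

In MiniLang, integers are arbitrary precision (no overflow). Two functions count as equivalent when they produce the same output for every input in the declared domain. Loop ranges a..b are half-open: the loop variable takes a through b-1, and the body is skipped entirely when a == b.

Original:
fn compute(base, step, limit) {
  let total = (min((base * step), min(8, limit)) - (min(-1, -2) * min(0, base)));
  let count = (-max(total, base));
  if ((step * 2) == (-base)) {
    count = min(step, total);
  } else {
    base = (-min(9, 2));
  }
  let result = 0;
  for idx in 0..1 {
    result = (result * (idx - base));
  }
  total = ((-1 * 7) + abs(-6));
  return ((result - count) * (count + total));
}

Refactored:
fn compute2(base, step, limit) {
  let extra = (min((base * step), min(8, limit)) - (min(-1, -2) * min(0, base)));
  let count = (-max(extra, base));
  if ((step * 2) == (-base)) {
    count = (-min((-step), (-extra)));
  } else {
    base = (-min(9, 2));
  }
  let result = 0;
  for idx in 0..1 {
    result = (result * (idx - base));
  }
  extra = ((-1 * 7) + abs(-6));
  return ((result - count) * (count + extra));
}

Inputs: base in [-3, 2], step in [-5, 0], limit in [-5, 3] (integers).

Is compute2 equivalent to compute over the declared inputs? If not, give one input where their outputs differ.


These are not equivalent — on base=0, step=0, limit=-5 the outputs split (-30 vs 0).
compute: total becomes -5; next count becomes 0; next ((step * 2) == (-base)) evaluates to true; next count becomes -5; next result becomes 0; next at idx=0:; next result becomes 0; next total becomes -1; next final value -30
compute2: extra becomes -5; next count becomes 0; next ((step * 2) == (-base)) evaluates to true; next count becomes 0; next result becomes 0; next at idx=0:; next result becomes 0; next extra becomes -1; next final value 0
verdict: not equivalent; witness: base=0, step=0, limit=-5


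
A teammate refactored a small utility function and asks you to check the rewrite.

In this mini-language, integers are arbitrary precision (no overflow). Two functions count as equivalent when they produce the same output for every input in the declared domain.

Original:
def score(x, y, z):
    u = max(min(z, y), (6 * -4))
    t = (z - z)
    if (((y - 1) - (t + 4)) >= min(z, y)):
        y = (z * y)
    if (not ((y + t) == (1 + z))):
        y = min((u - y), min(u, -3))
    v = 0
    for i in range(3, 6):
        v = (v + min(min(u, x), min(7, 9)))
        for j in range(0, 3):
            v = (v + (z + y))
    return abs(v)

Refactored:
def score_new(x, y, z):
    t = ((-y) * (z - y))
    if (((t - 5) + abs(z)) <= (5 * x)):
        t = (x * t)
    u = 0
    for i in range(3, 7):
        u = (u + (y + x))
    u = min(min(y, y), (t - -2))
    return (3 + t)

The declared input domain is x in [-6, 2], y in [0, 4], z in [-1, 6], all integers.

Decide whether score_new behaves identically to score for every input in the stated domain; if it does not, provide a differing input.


Try x=-6, y=0, z=-1.
score: u becomes -1; next t becomes 0; next (((y - 1) - (t + 4)) >= min(z, y)) evaluates to false; next (not ((y + t) == (1 + z))) evaluates to false; next v becomes 0; next at i=3:; next v becomes -6; next at j=0:; next v becomes -7; next at j=1:; next v becomes -8; next at j=2:; next v becomes -9; next at i=4:; next v becomes -15; next at j=0:; next v becomes -16; next at j=1:; next v becomes -17; next at j=2:; next v becomes -18; next at i=5:; next v becomes -24; next at j=0:; next v becomes -25; next at j=1:; next v becomes -26; next at j=2:; next v becomes -27; next final value 27
score_new: t becomes 0; next (((t - 5) + abs(z)) <= (5 * x)) evaluates to false; next u becomes 0; next at i=3:; next u becomes -6; next at i=4:; next u becomes -12; next at i=5:; next u becomes -18; next at i=6:; next u becomes -24; next u becomes 0; next final value 3
27 against 3: the behavior changed.
verdict: not equivalent; witness: x=-6, y=0, z=-1


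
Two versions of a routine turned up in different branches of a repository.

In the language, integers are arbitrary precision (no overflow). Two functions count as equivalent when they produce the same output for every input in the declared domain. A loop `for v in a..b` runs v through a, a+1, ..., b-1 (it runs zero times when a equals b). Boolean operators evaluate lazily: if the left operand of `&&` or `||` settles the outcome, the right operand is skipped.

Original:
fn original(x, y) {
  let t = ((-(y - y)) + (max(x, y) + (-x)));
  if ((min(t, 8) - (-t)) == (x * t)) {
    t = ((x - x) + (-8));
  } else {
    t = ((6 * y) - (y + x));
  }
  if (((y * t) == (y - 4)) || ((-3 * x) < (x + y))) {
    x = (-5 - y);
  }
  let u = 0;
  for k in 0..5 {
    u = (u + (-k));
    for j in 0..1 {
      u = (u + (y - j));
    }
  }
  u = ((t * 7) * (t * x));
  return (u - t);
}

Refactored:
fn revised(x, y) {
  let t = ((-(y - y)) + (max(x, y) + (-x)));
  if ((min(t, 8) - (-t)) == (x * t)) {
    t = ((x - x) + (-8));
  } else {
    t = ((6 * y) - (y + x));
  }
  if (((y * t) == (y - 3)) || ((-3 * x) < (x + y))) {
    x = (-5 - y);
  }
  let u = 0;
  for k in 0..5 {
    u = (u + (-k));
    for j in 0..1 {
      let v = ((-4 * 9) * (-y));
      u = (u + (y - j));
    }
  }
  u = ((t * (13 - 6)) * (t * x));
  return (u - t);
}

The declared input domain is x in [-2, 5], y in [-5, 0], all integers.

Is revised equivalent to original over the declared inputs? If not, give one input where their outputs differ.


The one real change (`4` became `3`) has no effect anywhere in the declared ranges; all 48 inputs agree.
verdict: equivalent


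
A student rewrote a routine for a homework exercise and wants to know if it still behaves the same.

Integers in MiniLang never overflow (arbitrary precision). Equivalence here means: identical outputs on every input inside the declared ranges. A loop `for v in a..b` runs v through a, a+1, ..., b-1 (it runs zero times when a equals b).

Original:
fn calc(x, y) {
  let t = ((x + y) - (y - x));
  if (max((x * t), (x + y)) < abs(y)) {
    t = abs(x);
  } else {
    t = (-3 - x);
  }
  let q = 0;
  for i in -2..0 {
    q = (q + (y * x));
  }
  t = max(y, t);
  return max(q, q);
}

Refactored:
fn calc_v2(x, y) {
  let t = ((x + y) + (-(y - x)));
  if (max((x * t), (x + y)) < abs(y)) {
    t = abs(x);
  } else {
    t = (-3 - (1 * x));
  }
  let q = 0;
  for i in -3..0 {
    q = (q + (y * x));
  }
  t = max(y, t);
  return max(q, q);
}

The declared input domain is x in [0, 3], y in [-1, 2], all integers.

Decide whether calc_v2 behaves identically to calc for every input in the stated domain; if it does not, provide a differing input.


The rewrite breaks on x=1, y=-1, where the results are -2 and -3.
calc: t becomes 2; next (max((x * t), (x + y)) < abs(y)) evaluates to false; next t becomes -4; next q becomes 0; next at i=-2:; next q becomes -1; next at i=-1:; next q becomes -2; next t becomes -1; next final value -2
calc_v2: t becomes 2; next (max((x * t), (x + y)) < abs(y)) evaluates to false; next t becomes -4; next q becomes 0; next at i=-3:; next q becomes -1; next at i=-2:; next q becomes -2; next at i=-1:; next q becomes -3; next t becomes -1; next final value -3
verdict: not equivalent; witness: x=1, y=-1
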